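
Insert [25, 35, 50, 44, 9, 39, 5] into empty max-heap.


Insert 25: [25]
Insert 35: [35, 25]
Insert 50: [50, 25, 35]
Insert 44: [50, 44, 35, 25]
Insert 9: [50, 44, 35, 25, 9]
Insert 39: [50, 44, 39, 25, 9, 35]
Insert 5: [50, 44, 39, 25, 9, 35, 5]

Final heap: [50, 44, 39, 25, 9, 35, 5]


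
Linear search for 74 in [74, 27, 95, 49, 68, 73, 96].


i=0: 74==74 found!

Found at 0, 1 comps


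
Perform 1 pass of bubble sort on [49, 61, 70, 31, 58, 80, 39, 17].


Initial: [49, 61, 70, 31, 58, 80, 39, 17]
Pass 1: [49, 61, 31, 58, 70, 39, 17, 80] (4 swaps)

After 1 pass: [49, 61, 31, 58, 70, 39, 17, 80]


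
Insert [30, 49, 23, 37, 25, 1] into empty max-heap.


Insert 30: [30]
Insert 49: [49, 30]
Insert 23: [49, 30, 23]
Insert 37: [49, 37, 23, 30]
Insert 25: [49, 37, 23, 30, 25]
Insert 1: [49, 37, 23, 30, 25, 1]

Final heap: [49, 37, 23, 30, 25, 1]


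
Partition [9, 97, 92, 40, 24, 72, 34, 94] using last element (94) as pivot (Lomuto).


Pivot: 94
  9 <= 94: advance i (no swap)
  92 <= 94: swap -> [9, 92, 97, 40, 24, 72, 34, 94]
  40 <= 94: swap -> [9, 92, 40, 97, 24, 72, 34, 94]
  24 <= 94: swap -> [9, 92, 40, 24, 97, 72, 34, 94]
  72 <= 94: swap -> [9, 92, 40, 24, 72, 97, 34, 94]
  34 <= 94: swap -> [9, 92, 40, 24, 72, 34, 97, 94]
Place pivot at 6: [9, 92, 40, 24, 72, 34, 94, 97]

Partitioned: [9, 92, 40, 24, 72, 34, 94, 97]


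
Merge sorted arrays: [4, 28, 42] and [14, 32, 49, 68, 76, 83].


Take 4 from A
Take 14 from B
Take 28 from A
Take 32 from B
Take 42 from A

Merged: [4, 14, 28, 32, 42, 49, 68, 76, 83]


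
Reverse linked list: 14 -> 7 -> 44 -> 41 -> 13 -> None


Step 1: curr=14, set curr.next=prev(None) | reversed so far: 14
Step 2: curr=7, set curr.next=prev(14) | reversed so far: 7 -> 14
Step 3: curr=44, set curr.next=prev(7) | reversed so far: 44 -> 7 -> 14
Step 4: curr=41, set curr.next=prev(44) | reversed so far: 41 -> 44 -> 7 -> 14
Step 5: curr=13, set curr.next=prev(41) | reversed so far: 13 -> 41 -> 44 -> 7 -> 14

13 -> 41 -> 44 -> 7 -> 14 -> None


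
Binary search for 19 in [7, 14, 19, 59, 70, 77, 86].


Step 1: lo=0, hi=6, mid=3, val=59
Step 2: lo=0, hi=2, mid=1, val=14
Step 3: lo=2, hi=2, mid=2, val=19

Found at index 2


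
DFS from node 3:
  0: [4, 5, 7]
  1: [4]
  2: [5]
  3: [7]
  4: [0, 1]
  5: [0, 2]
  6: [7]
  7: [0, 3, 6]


Visit 3, push [7]
Visit 7, push [6, 0]
Visit 0, push [5, 4]
Visit 4, push [1]
Visit 1, push []
Visit 5, push [2]
Visit 2, push []
Visit 6, push []

DFS order: [3, 7, 0, 4, 1, 5, 2, 6]


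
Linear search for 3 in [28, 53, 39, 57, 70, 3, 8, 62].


i=0: 28!=3
i=1: 53!=3
i=2: 39!=3
i=3: 57!=3
i=4: 70!=3
i=5: 3==3 found!

Found at 5, 6 comps


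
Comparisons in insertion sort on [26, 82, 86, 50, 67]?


Algorithm: insertion sort
Input: [26, 82, 86, 50, 67]
Sorted: [26, 50, 67, 82, 86]

8


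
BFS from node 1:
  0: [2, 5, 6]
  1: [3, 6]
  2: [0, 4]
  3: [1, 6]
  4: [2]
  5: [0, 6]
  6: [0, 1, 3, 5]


Visit 1, enqueue [3, 6]
Visit 3, enqueue []
Visit 6, enqueue [0, 5]
Visit 0, enqueue [2]
Visit 5, enqueue []
Visit 2, enqueue [4]
Visit 4, enqueue []

BFS order: [1, 3, 6, 0, 5, 2, 4]


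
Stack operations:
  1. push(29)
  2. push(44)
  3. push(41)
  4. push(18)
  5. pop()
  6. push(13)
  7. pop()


push(29) -> [29]
push(44) -> [29, 44]
push(41) -> [29, 44, 41]
push(18) -> [29, 44, 41, 18]
pop()->18, [29, 44, 41]
push(13) -> [29, 44, 41, 13]
pop()->13, [29, 44, 41]

Final stack: [29, 44, 41]


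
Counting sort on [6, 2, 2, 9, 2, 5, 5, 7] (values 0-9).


Input: [6, 2, 2, 9, 2, 5, 5, 7]
Counts: [0, 0, 3, 0, 0, 2, 1, 1, 0, 1]

Sorted: [2, 2, 2, 5, 5, 6, 7, 9]


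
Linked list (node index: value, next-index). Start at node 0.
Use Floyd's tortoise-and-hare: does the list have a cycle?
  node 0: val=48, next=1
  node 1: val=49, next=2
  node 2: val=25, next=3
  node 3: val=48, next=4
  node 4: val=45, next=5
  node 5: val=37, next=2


Floyd's tortoise (slow, +1) and hare (fast, +2):
  init: slow=0, fast=0
  step 1: slow=1, fast=2
  step 2: slow=2, fast=4
  step 3: slow=3, fast=2
  step 4: slow=4, fast=4
  slow == fast at node 4: cycle detected

Cycle: yes


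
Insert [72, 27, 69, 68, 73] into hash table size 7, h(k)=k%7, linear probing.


Insert 72: h=2 -> slot 2
Insert 27: h=6 -> slot 6
Insert 69: h=6, 1 probes -> slot 0
Insert 68: h=5 -> slot 5
Insert 73: h=3 -> slot 3

Table: [69, None, 72, 73, None, 68, 27]


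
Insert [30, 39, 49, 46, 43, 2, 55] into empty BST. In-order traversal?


Insert 30: root
Insert 39: R from 30
Insert 49: R from 30 -> R from 39
Insert 46: R from 30 -> R from 39 -> L from 49
Insert 43: R from 30 -> R from 39 -> L from 49 -> L from 46
Insert 2: L from 30
Insert 55: R from 30 -> R from 39 -> R from 49

In-order: [2, 30, 39, 43, 46, 49, 55]


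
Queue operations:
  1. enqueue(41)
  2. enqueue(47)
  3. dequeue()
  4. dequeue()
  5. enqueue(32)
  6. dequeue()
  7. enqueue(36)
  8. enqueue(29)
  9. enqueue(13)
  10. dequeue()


enqueue(41) -> [41]
enqueue(47) -> [41, 47]
dequeue()->41, [47]
dequeue()->47, []
enqueue(32) -> [32]
dequeue()->32, []
enqueue(36) -> [36]
enqueue(29) -> [36, 29]
enqueue(13) -> [36, 29, 13]
dequeue()->36, [29, 13]

Final queue: [29, 13]


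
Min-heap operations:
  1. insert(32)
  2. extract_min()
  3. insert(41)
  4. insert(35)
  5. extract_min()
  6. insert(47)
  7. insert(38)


insert(32) -> [32]
extract_min()->32, []
insert(41) -> [41]
insert(35) -> [35, 41]
extract_min()->35, [41]
insert(47) -> [41, 47]
insert(38) -> [38, 47, 41]

Final heap: [38, 47, 41]


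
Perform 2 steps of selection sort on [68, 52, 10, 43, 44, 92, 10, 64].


Initial: [68, 52, 10, 43, 44, 92, 10, 64]
Step 1: min=10 at 2
  Swap: [10, 52, 68, 43, 44, 92, 10, 64]
Step 2: min=10 at 6
  Swap: [10, 10, 68, 43, 44, 92, 52, 64]

After 2 steps: [10, 10, 68, 43, 44, 92, 52, 64]


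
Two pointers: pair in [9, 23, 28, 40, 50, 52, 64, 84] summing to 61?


lo=0(9)+hi=7(84)=93
lo=0(9)+hi=6(64)=73
lo=0(9)+hi=5(52)=61

Yes: 9+52=61


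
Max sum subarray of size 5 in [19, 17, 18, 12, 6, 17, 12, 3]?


[0:5]: 72
[1:6]: 70
[2:7]: 65
[3:8]: 50

Max: 72 at [0:5]


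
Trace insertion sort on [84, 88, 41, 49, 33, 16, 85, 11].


Initial: [84, 88, 41, 49, 33, 16, 85, 11]
Insert 88: [84, 88, 41, 49, 33, 16, 85, 11]
Insert 41: [41, 84, 88, 49, 33, 16, 85, 11]
Insert 49: [41, 49, 84, 88, 33, 16, 85, 11]
Insert 33: [33, 41, 49, 84, 88, 16, 85, 11]
Insert 16: [16, 33, 41, 49, 84, 88, 85, 11]
Insert 85: [16, 33, 41, 49, 84, 85, 88, 11]
Insert 11: [11, 16, 33, 41, 49, 84, 85, 88]

Sorted: [11, 16, 33, 41, 49, 84, 85, 88]


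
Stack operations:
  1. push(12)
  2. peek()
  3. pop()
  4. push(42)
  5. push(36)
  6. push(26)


push(12) -> [12]
peek()->12
pop()->12, []
push(42) -> [42]
push(36) -> [42, 36]
push(26) -> [42, 36, 26]

Final stack: [42, 36, 26]


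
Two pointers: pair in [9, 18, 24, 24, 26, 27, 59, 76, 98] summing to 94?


lo=0(9)+hi=8(98)=107
lo=0(9)+hi=7(76)=85
lo=1(18)+hi=7(76)=94

Yes: 18+76=94


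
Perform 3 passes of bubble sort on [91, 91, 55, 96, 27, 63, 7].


Initial: [91, 91, 55, 96, 27, 63, 7]
Pass 1: [91, 55, 91, 27, 63, 7, 96] (4 swaps)
Pass 2: [55, 91, 27, 63, 7, 91, 96] (4 swaps)
Pass 3: [55, 27, 63, 7, 91, 91, 96] (3 swaps)

After 3 passes: [55, 27, 63, 7, 91, 91, 96]


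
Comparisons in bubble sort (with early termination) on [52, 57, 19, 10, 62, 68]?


Algorithm: bubble sort (with early termination)
Input: [52, 57, 19, 10, 62, 68]
Sorted: [10, 19, 52, 57, 62, 68]

14


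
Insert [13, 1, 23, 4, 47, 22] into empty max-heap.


Insert 13: [13]
Insert 1: [13, 1]
Insert 23: [23, 1, 13]
Insert 4: [23, 4, 13, 1]
Insert 47: [47, 23, 13, 1, 4]
Insert 22: [47, 23, 22, 1, 4, 13]

Final heap: [47, 23, 22, 1, 4, 13]


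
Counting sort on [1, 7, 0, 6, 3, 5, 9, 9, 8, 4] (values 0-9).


Input: [1, 7, 0, 6, 3, 5, 9, 9, 8, 4]
Counts: [1, 1, 0, 1, 1, 1, 1, 1, 1, 2]

Sorted: [0, 1, 3, 4, 5, 6, 7, 8, 9, 9]


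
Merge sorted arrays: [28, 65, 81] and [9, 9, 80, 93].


Take 9 from B
Take 9 from B
Take 28 from A
Take 65 from A
Take 80 from B
Take 81 from A

Merged: [9, 9, 28, 65, 80, 81, 93]


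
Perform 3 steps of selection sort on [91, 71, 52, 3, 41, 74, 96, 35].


Initial: [91, 71, 52, 3, 41, 74, 96, 35]
Step 1: min=3 at 3
  Swap: [3, 71, 52, 91, 41, 74, 96, 35]
Step 2: min=35 at 7
  Swap: [3, 35, 52, 91, 41, 74, 96, 71]
Step 3: min=41 at 4
  Swap: [3, 35, 41, 91, 52, 74, 96, 71]

After 3 steps: [3, 35, 41, 91, 52, 74, 96, 71]


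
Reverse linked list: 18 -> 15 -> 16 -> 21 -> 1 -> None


Step 1: curr=18, set curr.next=prev(None) | reversed so far: 18
Step 2: curr=15, set curr.next=prev(18) | reversed so far: 15 -> 18
Step 3: curr=16, set curr.next=prev(15) | reversed so far: 16 -> 15 -> 18
Step 4: curr=21, set curr.next=prev(16) | reversed so far: 21 -> 16 -> 15 -> 18
Step 5: curr=1, set curr.next=prev(21) | reversed so far: 1 -> 21 -> 16 -> 15 -> 18

1 -> 21 -> 16 -> 15 -> 18 -> None


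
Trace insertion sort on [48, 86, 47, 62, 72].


Initial: [48, 86, 47, 62, 72]
Insert 86: [48, 86, 47, 62, 72]
Insert 47: [47, 48, 86, 62, 72]
Insert 62: [47, 48, 62, 86, 72]
Insert 72: [47, 48, 62, 72, 86]

Sorted: [47, 48, 62, 72, 86]


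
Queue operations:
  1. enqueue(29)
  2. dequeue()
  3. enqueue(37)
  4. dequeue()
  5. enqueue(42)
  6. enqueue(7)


enqueue(29) -> [29]
dequeue()->29, []
enqueue(37) -> [37]
dequeue()->37, []
enqueue(42) -> [42]
enqueue(7) -> [42, 7]

Final queue: [42, 7]


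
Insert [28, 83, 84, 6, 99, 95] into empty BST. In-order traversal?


Insert 28: root
Insert 83: R from 28
Insert 84: R from 28 -> R from 83
Insert 6: L from 28
Insert 99: R from 28 -> R from 83 -> R from 84
Insert 95: R from 28 -> R from 83 -> R from 84 -> L from 99

In-order: [6, 28, 83, 84, 95, 99]


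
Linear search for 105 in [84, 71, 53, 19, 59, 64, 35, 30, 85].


i=0: 84!=105
i=1: 71!=105
i=2: 53!=105
i=3: 19!=105
i=4: 59!=105
i=5: 64!=105
i=6: 35!=105
i=7: 30!=105
i=8: 85!=105

Not found, 9 comps


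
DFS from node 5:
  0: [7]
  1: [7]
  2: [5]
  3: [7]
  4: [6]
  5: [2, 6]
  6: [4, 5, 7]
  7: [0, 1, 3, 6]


Visit 5, push [6, 2]
Visit 2, push []
Visit 6, push [7, 4]
Visit 4, push []
Visit 7, push [3, 1, 0]
Visit 0, push []
Visit 1, push []
Visit 3, push []

DFS order: [5, 2, 6, 4, 7, 0, 1, 3]


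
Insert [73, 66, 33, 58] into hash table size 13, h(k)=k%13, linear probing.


Insert 73: h=8 -> slot 8
Insert 66: h=1 -> slot 1
Insert 33: h=7 -> slot 7
Insert 58: h=6 -> slot 6

Table: [None, 66, None, None, None, None, 58, 33, 73, None, None, None, None]


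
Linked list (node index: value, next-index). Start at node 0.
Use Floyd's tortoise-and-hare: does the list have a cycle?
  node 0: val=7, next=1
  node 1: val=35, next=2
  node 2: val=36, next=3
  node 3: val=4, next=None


Floyd's tortoise (slow, +1) and hare (fast, +2):
  init: slow=0, fast=0
  step 1: slow=1, fast=2
  step 2: fast 2->3->None, no cycle

Cycle: no


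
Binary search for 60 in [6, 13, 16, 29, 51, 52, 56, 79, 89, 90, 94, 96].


Step 1: lo=0, hi=11, mid=5, val=52
Step 2: lo=6, hi=11, mid=8, val=89
Step 3: lo=6, hi=7, mid=6, val=56
Step 4: lo=7, hi=7, mid=7, val=79

Not found


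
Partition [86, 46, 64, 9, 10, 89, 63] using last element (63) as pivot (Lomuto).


Pivot: 63
  46 <= 63: swap -> [46, 86, 64, 9, 10, 89, 63]
  9 <= 63: swap -> [46, 9, 64, 86, 10, 89, 63]
  10 <= 63: swap -> [46, 9, 10, 86, 64, 89, 63]
Place pivot at 3: [46, 9, 10, 63, 64, 89, 86]

Partitioned: [46, 9, 10, 63, 64, 89, 86]


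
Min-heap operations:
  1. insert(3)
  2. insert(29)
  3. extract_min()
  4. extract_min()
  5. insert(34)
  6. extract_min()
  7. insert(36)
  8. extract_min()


insert(3) -> [3]
insert(29) -> [3, 29]
extract_min()->3, [29]
extract_min()->29, []
insert(34) -> [34]
extract_min()->34, []
insert(36) -> [36]
extract_min()->36, []

Final heap: []


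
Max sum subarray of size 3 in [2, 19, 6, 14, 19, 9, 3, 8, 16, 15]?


[0:3]: 27
[1:4]: 39
[2:5]: 39
[3:6]: 42
[4:7]: 31
[5:8]: 20
[6:9]: 27
[7:10]: 39

Max: 42 at [3:6]


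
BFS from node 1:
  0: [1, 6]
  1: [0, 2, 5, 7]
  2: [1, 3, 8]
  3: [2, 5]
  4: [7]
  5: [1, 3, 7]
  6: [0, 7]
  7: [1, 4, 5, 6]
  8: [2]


Visit 1, enqueue [0, 2, 5, 7]
Visit 0, enqueue [6]
Visit 2, enqueue [3, 8]
Visit 5, enqueue []
Visit 7, enqueue [4]
Visit 6, enqueue []
Visit 3, enqueue []
Visit 8, enqueue []
Visit 4, enqueue []

BFS order: [1, 0, 2, 5, 7, 6, 3, 8, 4]


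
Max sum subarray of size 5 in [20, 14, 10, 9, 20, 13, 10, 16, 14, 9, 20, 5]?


[0:5]: 73
[1:6]: 66
[2:7]: 62
[3:8]: 68
[4:9]: 73
[5:10]: 62
[6:11]: 69
[7:12]: 64

Max: 73 at [0:5]


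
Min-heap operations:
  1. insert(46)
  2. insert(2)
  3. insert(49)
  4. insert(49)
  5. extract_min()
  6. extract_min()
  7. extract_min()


insert(46) -> [46]
insert(2) -> [2, 46]
insert(49) -> [2, 46, 49]
insert(49) -> [2, 46, 49, 49]
extract_min()->2, [46, 49, 49]
extract_min()->46, [49, 49]
extract_min()->49, [49]

Final heap: [49]


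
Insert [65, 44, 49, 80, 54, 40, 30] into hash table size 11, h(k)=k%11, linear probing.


Insert 65: h=10 -> slot 10
Insert 44: h=0 -> slot 0
Insert 49: h=5 -> slot 5
Insert 80: h=3 -> slot 3
Insert 54: h=10, 2 probes -> slot 1
Insert 40: h=7 -> slot 7
Insert 30: h=8 -> slot 8

Table: [44, 54, None, 80, None, 49, None, 40, 30, None, 65]


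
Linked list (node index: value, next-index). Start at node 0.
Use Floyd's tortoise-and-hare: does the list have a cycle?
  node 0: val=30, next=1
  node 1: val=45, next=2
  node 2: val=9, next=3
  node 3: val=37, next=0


Floyd's tortoise (slow, +1) and hare (fast, +2):
  init: slow=0, fast=0
  step 1: slow=1, fast=2
  step 2: slow=2, fast=0
  step 3: slow=3, fast=2
  step 4: slow=0, fast=0
  slow == fast at node 0: cycle detected

Cycle: yes


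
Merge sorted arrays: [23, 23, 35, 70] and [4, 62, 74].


Take 4 from B
Take 23 from A
Take 23 from A
Take 35 from A
Take 62 from B
Take 70 from A

Merged: [4, 23, 23, 35, 62, 70, 74]


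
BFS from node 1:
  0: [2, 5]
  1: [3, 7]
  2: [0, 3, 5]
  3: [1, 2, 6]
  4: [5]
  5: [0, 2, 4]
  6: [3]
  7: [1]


Visit 1, enqueue [3, 7]
Visit 3, enqueue [2, 6]
Visit 7, enqueue []
Visit 2, enqueue [0, 5]
Visit 6, enqueue []
Visit 0, enqueue []
Visit 5, enqueue [4]
Visit 4, enqueue []

BFS order: [1, 3, 7, 2, 6, 0, 5, 4]


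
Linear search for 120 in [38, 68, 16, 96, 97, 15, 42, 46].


i=0: 38!=120
i=1: 68!=120
i=2: 16!=120
i=3: 96!=120
i=4: 97!=120
i=5: 15!=120
i=6: 42!=120
i=7: 46!=120

Not found, 8 comps


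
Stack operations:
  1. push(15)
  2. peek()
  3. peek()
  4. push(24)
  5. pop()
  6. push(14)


push(15) -> [15]
peek()->15
peek()->15
push(24) -> [15, 24]
pop()->24, [15]
push(14) -> [15, 14]

Final stack: [15, 14]


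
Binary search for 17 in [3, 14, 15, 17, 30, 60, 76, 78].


Step 1: lo=0, hi=7, mid=3, val=17

Found at index 3


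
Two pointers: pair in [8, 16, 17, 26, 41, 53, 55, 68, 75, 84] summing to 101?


lo=0(8)+hi=9(84)=92
lo=1(16)+hi=9(84)=100
lo=2(17)+hi=9(84)=101

Yes: 17+84=101


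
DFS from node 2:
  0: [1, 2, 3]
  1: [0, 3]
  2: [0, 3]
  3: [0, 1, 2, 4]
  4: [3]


Visit 2, push [3, 0]
Visit 0, push [3, 1]
Visit 1, push [3]
Visit 3, push [4]
Visit 4, push []

DFS order: [2, 0, 1, 3, 4]


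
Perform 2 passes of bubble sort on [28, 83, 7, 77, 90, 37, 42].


Initial: [28, 83, 7, 77, 90, 37, 42]
Pass 1: [28, 7, 77, 83, 37, 42, 90] (4 swaps)
Pass 2: [7, 28, 77, 37, 42, 83, 90] (3 swaps)

After 2 passes: [7, 28, 77, 37, 42, 83, 90]


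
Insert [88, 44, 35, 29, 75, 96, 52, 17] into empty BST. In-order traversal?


Insert 88: root
Insert 44: L from 88
Insert 35: L from 88 -> L from 44
Insert 29: L from 88 -> L from 44 -> L from 35
Insert 75: L from 88 -> R from 44
Insert 96: R from 88
Insert 52: L from 88 -> R from 44 -> L from 75
Insert 17: L from 88 -> L from 44 -> L from 35 -> L from 29

In-order: [17, 29, 35, 44, 52, 75, 88, 96]


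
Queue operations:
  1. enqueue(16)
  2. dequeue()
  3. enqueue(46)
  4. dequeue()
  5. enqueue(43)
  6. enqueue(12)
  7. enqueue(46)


enqueue(16) -> [16]
dequeue()->16, []
enqueue(46) -> [46]
dequeue()->46, []
enqueue(43) -> [43]
enqueue(12) -> [43, 12]
enqueue(46) -> [43, 12, 46]

Final queue: [43, 12, 46]


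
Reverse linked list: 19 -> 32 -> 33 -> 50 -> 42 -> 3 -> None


Step 1: curr=19, set curr.next=prev(None) | reversed so far: 19
Step 2: curr=32, set curr.next=prev(19) | reversed so far: 32 -> 19
Step 3: curr=33, set curr.next=prev(32) | reversed so far: 33 -> 32 -> 19
Step 4: curr=50, set curr.next=prev(33) | reversed so far: 50 -> 33 -> 32 -> 19
Step 5: curr=42, set curr.next=prev(50) | reversed so far: 42 -> 50 -> 33 -> 32 -> 19
Step 6: curr=3, set curr.next=prev(42) | reversed so far: 3 -> 42 -> 50 -> 33 -> 32 -> 19

3 -> 42 -> 50 -> 33 -> 32 -> 19 -> None


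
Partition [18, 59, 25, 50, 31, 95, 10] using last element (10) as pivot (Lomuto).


Pivot: 10
Place pivot at 0: [10, 59, 25, 50, 31, 95, 18]

Partitioned: [10, 59, 25, 50, 31, 95, 18]


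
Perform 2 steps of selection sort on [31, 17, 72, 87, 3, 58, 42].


Initial: [31, 17, 72, 87, 3, 58, 42]
Step 1: min=3 at 4
  Swap: [3, 17, 72, 87, 31, 58, 42]
Step 2: min=17 at 1
  Swap: [3, 17, 72, 87, 31, 58, 42]

After 2 steps: [3, 17, 72, 87, 31, 58, 42]


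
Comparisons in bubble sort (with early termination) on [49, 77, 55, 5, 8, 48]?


Algorithm: bubble sort (with early termination)
Input: [49, 77, 55, 5, 8, 48]
Sorted: [5, 8, 48, 49, 55, 77]

14


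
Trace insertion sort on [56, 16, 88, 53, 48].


Initial: [56, 16, 88, 53, 48]
Insert 16: [16, 56, 88, 53, 48]
Insert 88: [16, 56, 88, 53, 48]
Insert 53: [16, 53, 56, 88, 48]
Insert 48: [16, 48, 53, 56, 88]

Sorted: [16, 48, 53, 56, 88]


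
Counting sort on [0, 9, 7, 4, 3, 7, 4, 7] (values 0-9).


Input: [0, 9, 7, 4, 3, 7, 4, 7]
Counts: [1, 0, 0, 1, 2, 0, 0, 3, 0, 1]

Sorted: [0, 3, 4, 4, 7, 7, 7, 9]


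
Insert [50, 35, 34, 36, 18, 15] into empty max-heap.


Insert 50: [50]
Insert 35: [50, 35]
Insert 34: [50, 35, 34]
Insert 36: [50, 36, 34, 35]
Insert 18: [50, 36, 34, 35, 18]
Insert 15: [50, 36, 34, 35, 18, 15]

Final heap: [50, 36, 34, 35, 18, 15]


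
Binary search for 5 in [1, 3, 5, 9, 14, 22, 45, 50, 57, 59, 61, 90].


Step 1: lo=0, hi=11, mid=5, val=22
Step 2: lo=0, hi=4, mid=2, val=5

Found at index 2


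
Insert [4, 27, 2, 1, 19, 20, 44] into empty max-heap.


Insert 4: [4]
Insert 27: [27, 4]
Insert 2: [27, 4, 2]
Insert 1: [27, 4, 2, 1]
Insert 19: [27, 19, 2, 1, 4]
Insert 20: [27, 19, 20, 1, 4, 2]
Insert 44: [44, 19, 27, 1, 4, 2, 20]

Final heap: [44, 19, 27, 1, 4, 2, 20]


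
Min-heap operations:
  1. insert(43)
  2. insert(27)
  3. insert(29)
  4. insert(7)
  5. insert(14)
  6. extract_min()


insert(43) -> [43]
insert(27) -> [27, 43]
insert(29) -> [27, 43, 29]
insert(7) -> [7, 27, 29, 43]
insert(14) -> [7, 14, 29, 43, 27]
extract_min()->7, [14, 27, 29, 43]

Final heap: [14, 27, 29, 43]


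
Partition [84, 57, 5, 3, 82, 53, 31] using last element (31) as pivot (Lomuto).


Pivot: 31
  5 <= 31: swap -> [5, 57, 84, 3, 82, 53, 31]
  3 <= 31: swap -> [5, 3, 84, 57, 82, 53, 31]
Place pivot at 2: [5, 3, 31, 57, 82, 53, 84]

Partitioned: [5, 3, 31, 57, 82, 53, 84]


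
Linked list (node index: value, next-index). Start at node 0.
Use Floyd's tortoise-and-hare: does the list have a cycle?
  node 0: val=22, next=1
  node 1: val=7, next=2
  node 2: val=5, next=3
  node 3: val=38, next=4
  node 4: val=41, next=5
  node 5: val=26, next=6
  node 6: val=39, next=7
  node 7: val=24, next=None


Floyd's tortoise (slow, +1) and hare (fast, +2):
  init: slow=0, fast=0
  step 1: slow=1, fast=2
  step 2: slow=2, fast=4
  step 3: slow=3, fast=6
  step 4: fast 6->7->None, no cycle

Cycle: no


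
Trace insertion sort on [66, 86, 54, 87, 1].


Initial: [66, 86, 54, 87, 1]
Insert 86: [66, 86, 54, 87, 1]
Insert 54: [54, 66, 86, 87, 1]
Insert 87: [54, 66, 86, 87, 1]
Insert 1: [1, 54, 66, 86, 87]

Sorted: [1, 54, 66, 86, 87]


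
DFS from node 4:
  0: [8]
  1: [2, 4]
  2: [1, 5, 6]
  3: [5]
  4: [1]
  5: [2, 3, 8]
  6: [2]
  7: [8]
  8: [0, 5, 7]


Visit 4, push [1]
Visit 1, push [2]
Visit 2, push [6, 5]
Visit 5, push [8, 3]
Visit 3, push []
Visit 8, push [7, 0]
Visit 0, push []
Visit 7, push []
Visit 6, push []

DFS order: [4, 1, 2, 5, 3, 8, 0, 7, 6]


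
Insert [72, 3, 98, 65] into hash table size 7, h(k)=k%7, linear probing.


Insert 72: h=2 -> slot 2
Insert 3: h=3 -> slot 3
Insert 98: h=0 -> slot 0
Insert 65: h=2, 2 probes -> slot 4

Table: [98, None, 72, 3, 65, None, None]


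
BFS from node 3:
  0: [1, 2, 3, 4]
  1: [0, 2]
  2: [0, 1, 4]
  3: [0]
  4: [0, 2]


Visit 3, enqueue [0]
Visit 0, enqueue [1, 2, 4]
Visit 1, enqueue []
Visit 2, enqueue []
Visit 4, enqueue []

BFS order: [3, 0, 1, 2, 4]


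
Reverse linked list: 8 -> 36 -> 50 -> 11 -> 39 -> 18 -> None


Step 1: curr=8, set curr.next=prev(None) | reversed so far: 8
Step 2: curr=36, set curr.next=prev(8) | reversed so far: 36 -> 8
Step 3: curr=50, set curr.next=prev(36) | reversed so far: 50 -> 36 -> 8
Step 4: curr=11, set curr.next=prev(50) | reversed so far: 11 -> 50 -> 36 -> 8
Step 5: curr=39, set curr.next=prev(11) | reversed so far: 39 -> 11 -> 50 -> 36 -> 8
Step 6: curr=18, set curr.next=prev(39) | reversed so far: 18 -> 39 -> 11 -> 50 -> 36 -> 8

18 -> 39 -> 11 -> 50 -> 36 -> 8 -> None


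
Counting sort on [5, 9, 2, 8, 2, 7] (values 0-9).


Input: [5, 9, 2, 8, 2, 7]
Counts: [0, 0, 2, 0, 0, 1, 0, 1, 1, 1]

Sorted: [2, 2, 5, 7, 8, 9]


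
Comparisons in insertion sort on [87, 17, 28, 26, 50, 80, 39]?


Algorithm: insertion sort
Input: [87, 17, 28, 26, 50, 80, 39]
Sorted: [17, 26, 28, 39, 50, 80, 87]

14


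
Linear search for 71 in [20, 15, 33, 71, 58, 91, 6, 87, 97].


i=0: 20!=71
i=1: 15!=71
i=2: 33!=71
i=3: 71==71 found!

Found at 3, 4 comps


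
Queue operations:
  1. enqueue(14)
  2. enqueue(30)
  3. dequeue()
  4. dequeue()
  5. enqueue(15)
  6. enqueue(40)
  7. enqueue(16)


enqueue(14) -> [14]
enqueue(30) -> [14, 30]
dequeue()->14, [30]
dequeue()->30, []
enqueue(15) -> [15]
enqueue(40) -> [15, 40]
enqueue(16) -> [15, 40, 16]

Final queue: [15, 40, 16]


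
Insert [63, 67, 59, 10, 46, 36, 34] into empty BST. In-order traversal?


Insert 63: root
Insert 67: R from 63
Insert 59: L from 63
Insert 10: L from 63 -> L from 59
Insert 46: L from 63 -> L from 59 -> R from 10
Insert 36: L from 63 -> L from 59 -> R from 10 -> L from 46
Insert 34: L from 63 -> L from 59 -> R from 10 -> L from 46 -> L from 36

In-order: [10, 34, 36, 46, 59, 63, 67]


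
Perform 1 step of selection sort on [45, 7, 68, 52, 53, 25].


Initial: [45, 7, 68, 52, 53, 25]
Step 1: min=7 at 1
  Swap: [7, 45, 68, 52, 53, 25]

After 1 step: [7, 45, 68, 52, 53, 25]


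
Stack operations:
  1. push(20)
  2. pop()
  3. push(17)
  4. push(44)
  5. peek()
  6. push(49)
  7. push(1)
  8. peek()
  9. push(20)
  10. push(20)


push(20) -> [20]
pop()->20, []
push(17) -> [17]
push(44) -> [17, 44]
peek()->44
push(49) -> [17, 44, 49]
push(1) -> [17, 44, 49, 1]
peek()->1
push(20) -> [17, 44, 49, 1, 20]
push(20) -> [17, 44, 49, 1, 20, 20]

Final stack: [17, 44, 49, 1, 20, 20]


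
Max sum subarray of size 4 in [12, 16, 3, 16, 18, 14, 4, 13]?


[0:4]: 47
[1:5]: 53
[2:6]: 51
[3:7]: 52
[4:8]: 49

Max: 53 at [1:5]


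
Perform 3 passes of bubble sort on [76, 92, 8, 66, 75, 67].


Initial: [76, 92, 8, 66, 75, 67]
Pass 1: [76, 8, 66, 75, 67, 92] (4 swaps)
Pass 2: [8, 66, 75, 67, 76, 92] (4 swaps)
Pass 3: [8, 66, 67, 75, 76, 92] (1 swaps)

After 3 passes: [8, 66, 67, 75, 76, 92]


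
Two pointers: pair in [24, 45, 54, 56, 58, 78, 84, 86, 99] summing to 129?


lo=0(24)+hi=8(99)=123
lo=1(45)+hi=8(99)=144
lo=1(45)+hi=7(86)=131
lo=1(45)+hi=6(84)=129

Yes: 45+84=129


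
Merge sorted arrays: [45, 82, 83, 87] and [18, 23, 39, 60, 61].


Take 18 from B
Take 23 from B
Take 39 from B
Take 45 from A
Take 60 from B
Take 61 from B

Merged: [18, 23, 39, 45, 60, 61, 82, 83, 87]


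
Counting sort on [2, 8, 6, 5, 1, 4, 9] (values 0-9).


Input: [2, 8, 6, 5, 1, 4, 9]
Counts: [0, 1, 1, 0, 1, 1, 1, 0, 1, 1]

Sorted: [1, 2, 4, 5, 6, 8, 9]


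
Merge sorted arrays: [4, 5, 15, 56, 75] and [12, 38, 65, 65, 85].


Take 4 from A
Take 5 from A
Take 12 from B
Take 15 from A
Take 38 from B
Take 56 from A
Take 65 from B
Take 65 from B
Take 75 from A

Merged: [4, 5, 12, 15, 38, 56, 65, 65, 75, 85]


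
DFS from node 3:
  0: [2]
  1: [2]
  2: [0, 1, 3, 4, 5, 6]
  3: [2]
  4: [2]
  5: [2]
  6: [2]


Visit 3, push [2]
Visit 2, push [6, 5, 4, 1, 0]
Visit 0, push []
Visit 1, push []
Visit 4, push []
Visit 5, push []
Visit 6, push []

DFS order: [3, 2, 0, 1, 4, 5, 6]


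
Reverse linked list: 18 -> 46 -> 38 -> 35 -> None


Step 1: curr=18, set curr.next=prev(None) | reversed so far: 18
Step 2: curr=46, set curr.next=prev(18) | reversed so far: 46 -> 18
Step 3: curr=38, set curr.next=prev(46) | reversed so far: 38 -> 46 -> 18
Step 4: curr=35, set curr.next=prev(38) | reversed so far: 35 -> 38 -> 46 -> 18

35 -> 38 -> 46 -> 18 -> None


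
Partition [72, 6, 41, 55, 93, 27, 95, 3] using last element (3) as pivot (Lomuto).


Pivot: 3
Place pivot at 0: [3, 6, 41, 55, 93, 27, 95, 72]

Partitioned: [3, 6, 41, 55, 93, 27, 95, 72]


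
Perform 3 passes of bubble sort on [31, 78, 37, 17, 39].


Initial: [31, 78, 37, 17, 39]
Pass 1: [31, 37, 17, 39, 78] (3 swaps)
Pass 2: [31, 17, 37, 39, 78] (1 swaps)
Pass 3: [17, 31, 37, 39, 78] (1 swaps)

After 3 passes: [17, 31, 37, 39, 78]


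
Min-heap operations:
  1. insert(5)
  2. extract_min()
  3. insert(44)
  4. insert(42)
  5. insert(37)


insert(5) -> [5]
extract_min()->5, []
insert(44) -> [44]
insert(42) -> [42, 44]
insert(37) -> [37, 44, 42]

Final heap: [37, 44, 42]


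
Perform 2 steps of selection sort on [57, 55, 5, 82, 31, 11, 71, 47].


Initial: [57, 55, 5, 82, 31, 11, 71, 47]
Step 1: min=5 at 2
  Swap: [5, 55, 57, 82, 31, 11, 71, 47]
Step 2: min=11 at 5
  Swap: [5, 11, 57, 82, 31, 55, 71, 47]

After 2 steps: [5, 11, 57, 82, 31, 55, 71, 47]


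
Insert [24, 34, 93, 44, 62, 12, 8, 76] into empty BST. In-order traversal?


Insert 24: root
Insert 34: R from 24
Insert 93: R from 24 -> R from 34
Insert 44: R from 24 -> R from 34 -> L from 93
Insert 62: R from 24 -> R from 34 -> L from 93 -> R from 44
Insert 12: L from 24
Insert 8: L from 24 -> L from 12
Insert 76: R from 24 -> R from 34 -> L from 93 -> R from 44 -> R from 62

In-order: [8, 12, 24, 34, 44, 62, 76, 93]


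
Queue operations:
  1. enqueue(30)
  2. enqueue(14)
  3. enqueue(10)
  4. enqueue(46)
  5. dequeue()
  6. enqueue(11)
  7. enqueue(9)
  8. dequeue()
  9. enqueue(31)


enqueue(30) -> [30]
enqueue(14) -> [30, 14]
enqueue(10) -> [30, 14, 10]
enqueue(46) -> [30, 14, 10, 46]
dequeue()->30, [14, 10, 46]
enqueue(11) -> [14, 10, 46, 11]
enqueue(9) -> [14, 10, 46, 11, 9]
dequeue()->14, [10, 46, 11, 9]
enqueue(31) -> [10, 46, 11, 9, 31]

Final queue: [10, 46, 11, 9, 31]


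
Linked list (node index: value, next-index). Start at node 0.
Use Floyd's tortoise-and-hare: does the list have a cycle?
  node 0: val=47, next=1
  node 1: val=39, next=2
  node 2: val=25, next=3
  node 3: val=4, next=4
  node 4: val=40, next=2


Floyd's tortoise (slow, +1) and hare (fast, +2):
  init: slow=0, fast=0
  step 1: slow=1, fast=2
  step 2: slow=2, fast=4
  step 3: slow=3, fast=3
  slow == fast at node 3: cycle detected

Cycle: yes


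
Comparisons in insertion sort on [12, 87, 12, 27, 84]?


Algorithm: insertion sort
Input: [12, 87, 12, 27, 84]
Sorted: [12, 12, 27, 84, 87]

7


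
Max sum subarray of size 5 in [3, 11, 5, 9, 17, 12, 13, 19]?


[0:5]: 45
[1:6]: 54
[2:7]: 56
[3:8]: 70

Max: 70 at [3:8]


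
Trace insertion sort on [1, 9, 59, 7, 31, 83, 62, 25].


Initial: [1, 9, 59, 7, 31, 83, 62, 25]
Insert 9: [1, 9, 59, 7, 31, 83, 62, 25]
Insert 59: [1, 9, 59, 7, 31, 83, 62, 25]
Insert 7: [1, 7, 9, 59, 31, 83, 62, 25]
Insert 31: [1, 7, 9, 31, 59, 83, 62, 25]
Insert 83: [1, 7, 9, 31, 59, 83, 62, 25]
Insert 62: [1, 7, 9, 31, 59, 62, 83, 25]
Insert 25: [1, 7, 9, 25, 31, 59, 62, 83]

Sorted: [1, 7, 9, 25, 31, 59, 62, 83]


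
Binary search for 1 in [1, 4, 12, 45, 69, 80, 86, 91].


Step 1: lo=0, hi=7, mid=3, val=45
Step 2: lo=0, hi=2, mid=1, val=4
Step 3: lo=0, hi=0, mid=0, val=1

Found at index 0


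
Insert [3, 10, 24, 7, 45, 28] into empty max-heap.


Insert 3: [3]
Insert 10: [10, 3]
Insert 24: [24, 3, 10]
Insert 7: [24, 7, 10, 3]
Insert 45: [45, 24, 10, 3, 7]
Insert 28: [45, 24, 28, 3, 7, 10]

Final heap: [45, 24, 28, 3, 7, 10]


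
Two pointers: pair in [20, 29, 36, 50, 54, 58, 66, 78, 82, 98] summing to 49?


lo=0(20)+hi=9(98)=118
lo=0(20)+hi=8(82)=102
lo=0(20)+hi=7(78)=98
lo=0(20)+hi=6(66)=86
lo=0(20)+hi=5(58)=78
lo=0(20)+hi=4(54)=74
lo=0(20)+hi=3(50)=70
lo=0(20)+hi=2(36)=56
lo=0(20)+hi=1(29)=49

Yes: 20+29=49


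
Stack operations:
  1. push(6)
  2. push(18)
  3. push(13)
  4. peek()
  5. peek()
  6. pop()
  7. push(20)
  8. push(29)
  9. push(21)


push(6) -> [6]
push(18) -> [6, 18]
push(13) -> [6, 18, 13]
peek()->13
peek()->13
pop()->13, [6, 18]
push(20) -> [6, 18, 20]
push(29) -> [6, 18, 20, 29]
push(21) -> [6, 18, 20, 29, 21]

Final stack: [6, 18, 20, 29, 21]


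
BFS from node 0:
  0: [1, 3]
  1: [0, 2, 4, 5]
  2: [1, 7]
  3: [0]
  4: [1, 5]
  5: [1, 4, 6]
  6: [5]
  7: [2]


Visit 0, enqueue [1, 3]
Visit 1, enqueue [2, 4, 5]
Visit 3, enqueue []
Visit 2, enqueue [7]
Visit 4, enqueue []
Visit 5, enqueue [6]
Visit 7, enqueue []
Visit 6, enqueue []

BFS order: [0, 1, 3, 2, 4, 5, 7, 6]


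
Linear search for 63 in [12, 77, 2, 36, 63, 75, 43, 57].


i=0: 12!=63
i=1: 77!=63
i=2: 2!=63
i=3: 36!=63
i=4: 63==63 found!

Found at 4, 5 comps


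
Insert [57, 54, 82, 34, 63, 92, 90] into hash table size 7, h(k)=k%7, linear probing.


Insert 57: h=1 -> slot 1
Insert 54: h=5 -> slot 5
Insert 82: h=5, 1 probes -> slot 6
Insert 34: h=6, 1 probes -> slot 0
Insert 63: h=0, 2 probes -> slot 2
Insert 92: h=1, 2 probes -> slot 3
Insert 90: h=6, 5 probes -> slot 4

Table: [34, 57, 63, 92, 90, 54, 82]


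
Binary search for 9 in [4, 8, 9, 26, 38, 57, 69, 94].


Step 1: lo=0, hi=7, mid=3, val=26
Step 2: lo=0, hi=2, mid=1, val=8
Step 3: lo=2, hi=2, mid=2, val=9

Found at index 2


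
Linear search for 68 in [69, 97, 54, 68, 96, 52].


i=0: 69!=68
i=1: 97!=68
i=2: 54!=68
i=3: 68==68 found!

Found at 3, 4 comps


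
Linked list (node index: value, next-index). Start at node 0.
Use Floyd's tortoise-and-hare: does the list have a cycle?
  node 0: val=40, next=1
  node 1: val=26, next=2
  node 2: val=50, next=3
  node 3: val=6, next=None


Floyd's tortoise (slow, +1) and hare (fast, +2):
  init: slow=0, fast=0
  step 1: slow=1, fast=2
  step 2: fast 2->3->None, no cycle

Cycle: no


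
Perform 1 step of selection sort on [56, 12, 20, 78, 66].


Initial: [56, 12, 20, 78, 66]
Step 1: min=12 at 1
  Swap: [12, 56, 20, 78, 66]

After 1 step: [12, 56, 20, 78, 66]


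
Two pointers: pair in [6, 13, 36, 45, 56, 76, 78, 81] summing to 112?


lo=0(6)+hi=7(81)=87
lo=1(13)+hi=7(81)=94
lo=2(36)+hi=7(81)=117
lo=2(36)+hi=6(78)=114
lo=2(36)+hi=5(76)=112

Yes: 36+76=112


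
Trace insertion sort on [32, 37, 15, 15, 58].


Initial: [32, 37, 15, 15, 58]
Insert 37: [32, 37, 15, 15, 58]
Insert 15: [15, 32, 37, 15, 58]
Insert 15: [15, 15, 32, 37, 58]
Insert 58: [15, 15, 32, 37, 58]

Sorted: [15, 15, 32, 37, 58]


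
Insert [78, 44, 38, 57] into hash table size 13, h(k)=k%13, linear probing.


Insert 78: h=0 -> slot 0
Insert 44: h=5 -> slot 5
Insert 38: h=12 -> slot 12
Insert 57: h=5, 1 probes -> slot 6

Table: [78, None, None, None, None, 44, 57, None, None, None, None, None, 38]


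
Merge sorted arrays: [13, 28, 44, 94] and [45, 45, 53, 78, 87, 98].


Take 13 from A
Take 28 from A
Take 44 from A
Take 45 from B
Take 45 from B
Take 53 from B
Take 78 from B
Take 87 from B
Take 94 from A

Merged: [13, 28, 44, 45, 45, 53, 78, 87, 94, 98]


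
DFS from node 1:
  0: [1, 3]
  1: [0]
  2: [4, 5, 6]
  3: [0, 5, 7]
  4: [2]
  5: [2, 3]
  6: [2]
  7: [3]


Visit 1, push [0]
Visit 0, push [3]
Visit 3, push [7, 5]
Visit 5, push [2]
Visit 2, push [6, 4]
Visit 4, push []
Visit 6, push []
Visit 7, push []

DFS order: [1, 0, 3, 5, 2, 4, 6, 7]


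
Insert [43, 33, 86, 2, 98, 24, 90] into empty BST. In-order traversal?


Insert 43: root
Insert 33: L from 43
Insert 86: R from 43
Insert 2: L from 43 -> L from 33
Insert 98: R from 43 -> R from 86
Insert 24: L from 43 -> L from 33 -> R from 2
Insert 90: R from 43 -> R from 86 -> L from 98

In-order: [2, 24, 33, 43, 86, 90, 98]


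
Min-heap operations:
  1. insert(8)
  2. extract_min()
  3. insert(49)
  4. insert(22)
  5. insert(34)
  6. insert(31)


insert(8) -> [8]
extract_min()->8, []
insert(49) -> [49]
insert(22) -> [22, 49]
insert(34) -> [22, 49, 34]
insert(31) -> [22, 31, 34, 49]

Final heap: [22, 31, 34, 49]


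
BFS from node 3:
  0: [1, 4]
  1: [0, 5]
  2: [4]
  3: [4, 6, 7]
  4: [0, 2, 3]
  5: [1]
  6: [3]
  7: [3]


Visit 3, enqueue [4, 6, 7]
Visit 4, enqueue [0, 2]
Visit 6, enqueue []
Visit 7, enqueue []
Visit 0, enqueue [1]
Visit 2, enqueue []
Visit 1, enqueue [5]
Visit 5, enqueue []

BFS order: [3, 4, 6, 7, 0, 2, 1, 5]


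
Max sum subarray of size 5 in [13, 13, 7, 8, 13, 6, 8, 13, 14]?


[0:5]: 54
[1:6]: 47
[2:7]: 42
[3:8]: 48
[4:9]: 54

Max: 54 at [0:5]


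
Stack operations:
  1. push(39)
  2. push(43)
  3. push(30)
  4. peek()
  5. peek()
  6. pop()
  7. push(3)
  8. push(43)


push(39) -> [39]
push(43) -> [39, 43]
push(30) -> [39, 43, 30]
peek()->30
peek()->30
pop()->30, [39, 43]
push(3) -> [39, 43, 3]
push(43) -> [39, 43, 3, 43]

Final stack: [39, 43, 3, 43]


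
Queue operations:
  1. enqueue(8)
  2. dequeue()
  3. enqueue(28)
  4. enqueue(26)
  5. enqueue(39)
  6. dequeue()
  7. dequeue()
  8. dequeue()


enqueue(8) -> [8]
dequeue()->8, []
enqueue(28) -> [28]
enqueue(26) -> [28, 26]
enqueue(39) -> [28, 26, 39]
dequeue()->28, [26, 39]
dequeue()->26, [39]
dequeue()->39, []

Final queue: []


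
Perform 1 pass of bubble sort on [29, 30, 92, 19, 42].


Initial: [29, 30, 92, 19, 42]
Pass 1: [29, 30, 19, 42, 92] (2 swaps)

After 1 pass: [29, 30, 19, 42, 92]


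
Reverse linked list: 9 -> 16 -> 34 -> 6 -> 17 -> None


Step 1: curr=9, set curr.next=prev(None) | reversed so far: 9
Step 2: curr=16, set curr.next=prev(9) | reversed so far: 16 -> 9
Step 3: curr=34, set curr.next=prev(16) | reversed so far: 34 -> 16 -> 9
Step 4: curr=6, set curr.next=prev(34) | reversed so far: 6 -> 34 -> 16 -> 9
Step 5: curr=17, set curr.next=prev(6) | reversed so far: 17 -> 6 -> 34 -> 16 -> 9

17 -> 6 -> 34 -> 16 -> 9 -> None


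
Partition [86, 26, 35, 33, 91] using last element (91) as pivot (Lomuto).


Pivot: 91
  86 <= 91: advance i (no swap)
  26 <= 91: advance i (no swap)
  35 <= 91: advance i (no swap)
  33 <= 91: advance i (no swap)
Place pivot at 4: [86, 26, 35, 33, 91]

Partitioned: [86, 26, 35, 33, 91]


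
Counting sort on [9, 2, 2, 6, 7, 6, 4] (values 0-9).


Input: [9, 2, 2, 6, 7, 6, 4]
Counts: [0, 0, 2, 0, 1, 0, 2, 1, 0, 1]

Sorted: [2, 2, 4, 6, 6, 7, 9]


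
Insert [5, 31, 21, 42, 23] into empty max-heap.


Insert 5: [5]
Insert 31: [31, 5]
Insert 21: [31, 5, 21]
Insert 42: [42, 31, 21, 5]
Insert 23: [42, 31, 21, 5, 23]

Final heap: [42, 31, 21, 5, 23]


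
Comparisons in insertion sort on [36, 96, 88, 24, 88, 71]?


Algorithm: insertion sort
Input: [36, 96, 88, 24, 88, 71]
Sorted: [24, 36, 71, 88, 88, 96]

12


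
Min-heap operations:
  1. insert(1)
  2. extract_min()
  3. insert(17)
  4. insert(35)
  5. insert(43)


insert(1) -> [1]
extract_min()->1, []
insert(17) -> [17]
insert(35) -> [17, 35]
insert(43) -> [17, 35, 43]

Final heap: [17, 35, 43]


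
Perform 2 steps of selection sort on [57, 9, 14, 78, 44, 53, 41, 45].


Initial: [57, 9, 14, 78, 44, 53, 41, 45]
Step 1: min=9 at 1
  Swap: [9, 57, 14, 78, 44, 53, 41, 45]
Step 2: min=14 at 2
  Swap: [9, 14, 57, 78, 44, 53, 41, 45]

After 2 steps: [9, 14, 57, 78, 44, 53, 41, 45]


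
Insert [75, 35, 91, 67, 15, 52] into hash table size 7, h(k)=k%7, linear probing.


Insert 75: h=5 -> slot 5
Insert 35: h=0 -> slot 0
Insert 91: h=0, 1 probes -> slot 1
Insert 67: h=4 -> slot 4
Insert 15: h=1, 1 probes -> slot 2
Insert 52: h=3 -> slot 3

Table: [35, 91, 15, 52, 67, 75, None]


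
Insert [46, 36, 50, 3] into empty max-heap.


Insert 46: [46]
Insert 36: [46, 36]
Insert 50: [50, 36, 46]
Insert 3: [50, 36, 46, 3]

Final heap: [50, 36, 46, 3]


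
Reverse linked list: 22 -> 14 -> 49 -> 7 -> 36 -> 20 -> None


Step 1: curr=22, set curr.next=prev(None) | reversed so far: 22
Step 2: curr=14, set curr.next=prev(22) | reversed so far: 14 -> 22
Step 3: curr=49, set curr.next=prev(14) | reversed so far: 49 -> 14 -> 22
Step 4: curr=7, set curr.next=prev(49) | reversed so far: 7 -> 49 -> 14 -> 22
Step 5: curr=36, set curr.next=prev(7) | reversed so far: 36 -> 7 -> 49 -> 14 -> 22
Step 6: curr=20, set curr.next=prev(36) | reversed so far: 20 -> 36 -> 7 -> 49 -> 14 -> 22

20 -> 36 -> 7 -> 49 -> 14 -> 22 -> None


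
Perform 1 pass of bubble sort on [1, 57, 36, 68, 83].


Initial: [1, 57, 36, 68, 83]
Pass 1: [1, 36, 57, 68, 83] (1 swaps)

After 1 pass: [1, 36, 57, 68, 83]


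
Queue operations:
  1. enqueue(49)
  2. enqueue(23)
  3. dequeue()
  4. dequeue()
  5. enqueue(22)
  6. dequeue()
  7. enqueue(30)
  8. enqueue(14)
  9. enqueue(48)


enqueue(49) -> [49]
enqueue(23) -> [49, 23]
dequeue()->49, [23]
dequeue()->23, []
enqueue(22) -> [22]
dequeue()->22, []
enqueue(30) -> [30]
enqueue(14) -> [30, 14]
enqueue(48) -> [30, 14, 48]

Final queue: [30, 14, 48]


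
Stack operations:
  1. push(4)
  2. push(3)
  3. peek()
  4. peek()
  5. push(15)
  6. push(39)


push(4) -> [4]
push(3) -> [4, 3]
peek()->3
peek()->3
push(15) -> [4, 3, 15]
push(39) -> [4, 3, 15, 39]

Final stack: [4, 3, 15, 39]


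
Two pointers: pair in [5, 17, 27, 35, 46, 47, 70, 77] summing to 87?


lo=0(5)+hi=7(77)=82
lo=1(17)+hi=7(77)=94
lo=1(17)+hi=6(70)=87

Yes: 17+70=87


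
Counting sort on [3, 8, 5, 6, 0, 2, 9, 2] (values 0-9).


Input: [3, 8, 5, 6, 0, 2, 9, 2]
Counts: [1, 0, 2, 1, 0, 1, 1, 0, 1, 1]

Sorted: [0, 2, 2, 3, 5, 6, 8, 9]


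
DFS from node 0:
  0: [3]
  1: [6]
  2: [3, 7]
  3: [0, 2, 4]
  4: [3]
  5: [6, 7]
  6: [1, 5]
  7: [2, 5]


Visit 0, push [3]
Visit 3, push [4, 2]
Visit 2, push [7]
Visit 7, push [5]
Visit 5, push [6]
Visit 6, push [1]
Visit 1, push []
Visit 4, push []

DFS order: [0, 3, 2, 7, 5, 6, 1, 4]


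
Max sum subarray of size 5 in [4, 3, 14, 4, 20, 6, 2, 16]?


[0:5]: 45
[1:6]: 47
[2:7]: 46
[3:8]: 48

Max: 48 at [3:8]


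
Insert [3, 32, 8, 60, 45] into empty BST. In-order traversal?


Insert 3: root
Insert 32: R from 3
Insert 8: R from 3 -> L from 32
Insert 60: R from 3 -> R from 32
Insert 45: R from 3 -> R from 32 -> L from 60

In-order: [3, 8, 32, 45, 60]


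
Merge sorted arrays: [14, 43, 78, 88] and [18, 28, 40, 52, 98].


Take 14 from A
Take 18 from B
Take 28 from B
Take 40 from B
Take 43 from A
Take 52 from B
Take 78 from A
Take 88 from A

Merged: [14, 18, 28, 40, 43, 52, 78, 88, 98]


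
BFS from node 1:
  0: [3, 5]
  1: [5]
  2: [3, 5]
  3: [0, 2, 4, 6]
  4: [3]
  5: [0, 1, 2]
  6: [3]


Visit 1, enqueue [5]
Visit 5, enqueue [0, 2]
Visit 0, enqueue [3]
Visit 2, enqueue []
Visit 3, enqueue [4, 6]
Visit 4, enqueue []
Visit 6, enqueue []

BFS order: [1, 5, 0, 2, 3, 4, 6]


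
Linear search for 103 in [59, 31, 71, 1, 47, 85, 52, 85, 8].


i=0: 59!=103
i=1: 31!=103
i=2: 71!=103
i=3: 1!=103
i=4: 47!=103
i=5: 85!=103
i=6: 52!=103
i=7: 85!=103
i=8: 8!=103

Not found, 9 comps


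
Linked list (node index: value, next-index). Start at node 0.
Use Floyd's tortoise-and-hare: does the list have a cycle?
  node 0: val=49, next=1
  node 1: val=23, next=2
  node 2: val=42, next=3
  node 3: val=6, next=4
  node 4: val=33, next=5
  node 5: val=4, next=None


Floyd's tortoise (slow, +1) and hare (fast, +2):
  init: slow=0, fast=0
  step 1: slow=1, fast=2
  step 2: slow=2, fast=4
  step 3: fast 4->5->None, no cycle

Cycle: no
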